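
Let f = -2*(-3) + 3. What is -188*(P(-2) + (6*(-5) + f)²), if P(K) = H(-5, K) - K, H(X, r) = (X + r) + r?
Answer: -81592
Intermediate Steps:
f = 9 (f = 6 + 3 = 9)
H(X, r) = X + 2*r
P(K) = -5 + K (P(K) = (-5 + 2*K) - K = -5 + K)
-188*(P(-2) + (6*(-5) + f)²) = -188*((-5 - 2) + (6*(-5) + 9)²) = -188*(-7 + (-30 + 9)²) = -188*(-7 + (-21)²) = -188*(-7 + 441) = -188*434 = -81592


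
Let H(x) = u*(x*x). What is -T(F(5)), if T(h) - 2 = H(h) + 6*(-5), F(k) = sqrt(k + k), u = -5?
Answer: 78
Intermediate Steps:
F(k) = sqrt(2)*sqrt(k) (F(k) = sqrt(2*k) = sqrt(2)*sqrt(k))
H(x) = -5*x**2 (H(x) = -5*x*x = -5*x**2)
T(h) = -28 - 5*h**2 (T(h) = 2 + (-5*h**2 + 6*(-5)) = 2 + (-5*h**2 - 30) = 2 + (-30 - 5*h**2) = -28 - 5*h**2)
-T(F(5)) = -(-28 - 5*(sqrt(2)*sqrt(5))**2) = -(-28 - 5*(sqrt(10))**2) = -(-28 - 5*10) = -(-28 - 50) = -1*(-78) = 78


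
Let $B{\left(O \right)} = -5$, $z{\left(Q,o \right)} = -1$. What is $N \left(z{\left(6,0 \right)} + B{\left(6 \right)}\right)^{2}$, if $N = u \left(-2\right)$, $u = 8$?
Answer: $-576$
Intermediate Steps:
$N = -16$ ($N = 8 \left(-2\right) = -16$)
$N \left(z{\left(6,0 \right)} + B{\left(6 \right)}\right)^{2} = - 16 \left(-1 - 5\right)^{2} = - 16 \left(-6\right)^{2} = \left(-16\right) 36 = -576$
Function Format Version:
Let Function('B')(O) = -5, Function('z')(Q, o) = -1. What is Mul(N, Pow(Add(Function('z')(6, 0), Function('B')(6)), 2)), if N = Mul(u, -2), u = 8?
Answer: -576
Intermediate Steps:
N = -16 (N = Mul(8, -2) = -16)
Mul(N, Pow(Add(Function('z')(6, 0), Function('B')(6)), 2)) = Mul(-16, Pow(Add(-1, -5), 2)) = Mul(-16, Pow(-6, 2)) = Mul(-16, 36) = -576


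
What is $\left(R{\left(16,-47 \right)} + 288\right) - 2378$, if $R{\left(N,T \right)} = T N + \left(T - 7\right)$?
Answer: $-2896$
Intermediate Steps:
$R{\left(N,T \right)} = -7 + T + N T$ ($R{\left(N,T \right)} = N T + \left(T - 7\right) = N T + \left(-7 + T\right) = -7 + T + N T$)
$\left(R{\left(16,-47 \right)} + 288\right) - 2378 = \left(\left(-7 - 47 + 16 \left(-47\right)\right) + 288\right) - 2378 = \left(\left(-7 - 47 - 752\right) + 288\right) - 2378 = \left(-806 + 288\right) - 2378 = -518 - 2378 = -2896$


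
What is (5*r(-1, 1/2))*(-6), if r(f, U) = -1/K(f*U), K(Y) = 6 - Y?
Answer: 60/13 ≈ 4.6154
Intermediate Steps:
r(f, U) = -1/(6 - U*f) (r(f, U) = -1/(6 - f*U) = -1/(6 - U*f))
(5*r(-1, 1/2))*(-6) = (5/(-6 - 1/2))*(-6) = (5/(-6 + (½)*(-1)))*(-6) = (5/(-6 - ½))*(-6) = (5/(-13/2))*(-6) = (5*(-2/13))*(-6) = -10/13*(-6) = 60/13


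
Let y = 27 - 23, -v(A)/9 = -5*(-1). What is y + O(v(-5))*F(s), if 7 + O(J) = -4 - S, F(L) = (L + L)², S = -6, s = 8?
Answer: -1276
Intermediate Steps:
F(L) = 4*L² (F(L) = (2*L)² = 4*L²)
v(A) = -45 (v(A) = -(-45)*(-1) = -9*5 = -45)
y = 4
O(J) = -5 (O(J) = -7 + (-4 - 1*(-6)) = -7 + (-4 + 6) = -7 + 2 = -5)
y + O(v(-5))*F(s) = 4 - 20*8² = 4 - 20*64 = 4 - 5*256 = 4 - 1280 = -1276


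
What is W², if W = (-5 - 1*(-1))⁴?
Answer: 65536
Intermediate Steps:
W = 256 (W = (-5 + 1)⁴ = (-4)⁴ = 256)
W² = 256² = 65536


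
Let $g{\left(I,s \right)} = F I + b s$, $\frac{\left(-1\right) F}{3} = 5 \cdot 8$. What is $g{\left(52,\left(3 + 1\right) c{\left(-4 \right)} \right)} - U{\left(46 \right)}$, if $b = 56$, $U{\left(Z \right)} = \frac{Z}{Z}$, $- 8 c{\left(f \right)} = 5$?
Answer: $-6381$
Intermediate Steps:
$c{\left(f \right)} = - \frac{5}{8}$ ($c{\left(f \right)} = \left(- \frac{1}{8}\right) 5 = - \frac{5}{8}$)
$U{\left(Z \right)} = 1$
$F = -120$ ($F = - 3 \cdot 5 \cdot 8 = \left(-3\right) 40 = -120$)
$g{\left(I,s \right)} = - 120 I + 56 s$
$g{\left(52,\left(3 + 1\right) c{\left(-4 \right)} \right)} - U{\left(46 \right)} = \left(\left(-120\right) 52 + 56 \left(3 + 1\right) \left(- \frac{5}{8}\right)\right) - 1 = \left(-6240 + 56 \cdot 4 \left(- \frac{5}{8}\right)\right) - 1 = \left(-6240 + 56 \left(- \frac{5}{2}\right)\right) - 1 = \left(-6240 - 140\right) - 1 = -6380 - 1 = -6381$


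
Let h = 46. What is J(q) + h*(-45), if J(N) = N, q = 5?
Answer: -2065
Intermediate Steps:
J(q) + h*(-45) = 5 + 46*(-45) = 5 - 2070 = -2065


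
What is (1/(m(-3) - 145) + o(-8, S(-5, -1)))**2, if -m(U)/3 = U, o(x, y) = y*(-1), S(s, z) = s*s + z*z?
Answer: 12510369/18496 ≈ 676.38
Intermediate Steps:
S(s, z) = s**2 + z**2
o(x, y) = -y
m(U) = -3*U
(1/(m(-3) - 145) + o(-8, S(-5, -1)))**2 = (1/(-3*(-3) - 145) - ((-5)**2 + (-1)**2))**2 = (1/(9 - 145) - (25 + 1))**2 = (1/(-136) - 1*26)**2 = (-1/136 - 26)**2 = (-3537/136)**2 = 12510369/18496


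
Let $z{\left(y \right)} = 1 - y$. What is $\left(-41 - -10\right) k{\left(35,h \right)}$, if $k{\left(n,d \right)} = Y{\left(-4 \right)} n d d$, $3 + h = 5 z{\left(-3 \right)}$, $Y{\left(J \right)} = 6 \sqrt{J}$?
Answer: $- 3762780 i \approx - 3.7628 \cdot 10^{6} i$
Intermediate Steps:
$h = 17$ ($h = -3 + 5 \left(1 - -3\right) = -3 + 5 \left(1 + 3\right) = -3 + 5 \cdot 4 = -3 + 20 = 17$)
$k{\left(n,d \right)} = 12 i n d^{2}$ ($k{\left(n,d \right)} = 6 \sqrt{-4} n d d = 6 \cdot 2 i d n d = 12 i d n d = 12 i n d^{2}$)
$\left(-41 - -10\right) k{\left(35,h \right)} = \left(-41 - -10\right) 12 i 35 \cdot 17^{2} = \left(-41 + 10\right) 12 i 35 \cdot 289 = - 31 \cdot 121380 i = - 3762780 i$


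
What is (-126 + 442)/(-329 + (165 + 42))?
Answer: -158/61 ≈ -2.5902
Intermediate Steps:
(-126 + 442)/(-329 + (165 + 42)) = 316/(-329 + 207) = 316/(-122) = 316*(-1/122) = -158/61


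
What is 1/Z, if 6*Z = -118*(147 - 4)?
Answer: -3/8437 ≈ -0.00035558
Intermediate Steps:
Z = -8437/3 (Z = (-118*(147 - 4))/6 = (-118*143)/6 = (⅙)*(-16874) = -8437/3 ≈ -2812.3)
1/Z = 1/(-8437/3) = -3/8437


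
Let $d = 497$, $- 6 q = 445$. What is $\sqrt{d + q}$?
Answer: $\frac{\sqrt{15222}}{6} \approx 20.563$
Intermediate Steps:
$q = - \frac{445}{6}$ ($q = \left(- \frac{1}{6}\right) 445 = - \frac{445}{6} \approx -74.167$)
$\sqrt{d + q} = \sqrt{497 - \frac{445}{6}} = \sqrt{\frac{2537}{6}} = \frac{\sqrt{15222}}{6}$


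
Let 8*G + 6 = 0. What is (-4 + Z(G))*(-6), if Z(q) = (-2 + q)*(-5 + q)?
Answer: -567/8 ≈ -70.875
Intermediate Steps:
G = -3/4 (G = -3/4 + (1/8)*0 = -3/4 + 0 = -3/4 ≈ -0.75000)
Z(q) = (-5 + q)*(-2 + q)
(-4 + Z(G))*(-6) = (-4 + (10 + (-3/4)**2 - 7*(-3/4)))*(-6) = (-4 + (10 + 9/16 + 21/4))*(-6) = (-4 + 253/16)*(-6) = (189/16)*(-6) = -567/8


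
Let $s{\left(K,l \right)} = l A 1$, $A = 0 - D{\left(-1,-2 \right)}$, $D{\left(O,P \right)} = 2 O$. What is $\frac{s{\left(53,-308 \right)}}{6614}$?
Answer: $- \frac{308}{3307} \approx -0.093136$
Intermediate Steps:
$A = 2$ ($A = 0 - 2 \left(-1\right) = 0 - -2 = 0 + 2 = 2$)
$s{\left(K,l \right)} = 2 l$ ($s{\left(K,l \right)} = l 2 \cdot 1 = 2 l 1 = 2 l$)
$\frac{s{\left(53,-308 \right)}}{6614} = \frac{2 \left(-308\right)}{6614} = \left(-616\right) \frac{1}{6614} = - \frac{308}{3307}$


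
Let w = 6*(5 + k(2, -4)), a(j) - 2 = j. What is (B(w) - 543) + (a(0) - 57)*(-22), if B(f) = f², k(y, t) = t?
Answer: 703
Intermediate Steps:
a(j) = 2 + j
w = 6 (w = 6*(5 - 4) = 6*1 = 6)
(B(w) - 543) + (a(0) - 57)*(-22) = (6² - 543) + ((2 + 0) - 57)*(-22) = (36 - 543) + (2 - 57)*(-22) = -507 - 55*(-22) = -507 + 1210 = 703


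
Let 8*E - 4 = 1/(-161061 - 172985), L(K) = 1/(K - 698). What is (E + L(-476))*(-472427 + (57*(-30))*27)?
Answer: -406063129698489/1568680016 ≈ -2.5886e+5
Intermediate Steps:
L(K) = 1/(-698 + K)
E = 1336183/2672368 (E = ½ + 1/(8*(-161061 - 172985)) = ½ + (⅛)/(-334046) = ½ + (⅛)*(-1/334046) = ½ - 1/2672368 = 1336183/2672368 ≈ 0.50000)
(E + L(-476))*(-472427 + (57*(-30))*27) = (1336183/2672368 + 1/(-698 - 476))*(-472427 + (57*(-30))*27) = (1336183/2672368 + 1/(-1174))*(-472427 - 1710*27) = (1336183/2672368 - 1/1174)*(-472427 - 46170) = (783003237/1568680016)*(-518597) = -406063129698489/1568680016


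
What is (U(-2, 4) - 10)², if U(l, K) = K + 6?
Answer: 0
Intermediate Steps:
U(l, K) = 6 + K
(U(-2, 4) - 10)² = ((6 + 4) - 10)² = (10 - 10)² = 0² = 0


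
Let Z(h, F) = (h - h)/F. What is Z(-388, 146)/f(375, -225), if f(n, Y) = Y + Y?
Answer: 0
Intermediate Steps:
f(n, Y) = 2*Y
Z(h, F) = 0 (Z(h, F) = 0/F = 0)
Z(-388, 146)/f(375, -225) = 0/((2*(-225))) = 0/(-450) = 0*(-1/450) = 0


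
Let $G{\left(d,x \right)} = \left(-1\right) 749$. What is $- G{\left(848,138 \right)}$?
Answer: $749$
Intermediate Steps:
$G{\left(d,x \right)} = -749$
$- G{\left(848,138 \right)} = \left(-1\right) \left(-749\right) = 749$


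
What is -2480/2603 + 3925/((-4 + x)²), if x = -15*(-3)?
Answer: 6047895/4375643 ≈ 1.3822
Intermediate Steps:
x = 45 (x = -5*(-9) = 45)
-2480/2603 + 3925/((-4 + x)²) = -2480/2603 + 3925/((-4 + 45)²) = -2480*1/2603 + 3925/(41²) = -2480/2603 + 3925/1681 = 6047895/4375643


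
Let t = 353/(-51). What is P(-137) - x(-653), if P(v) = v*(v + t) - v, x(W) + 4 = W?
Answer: 1046074/51 ≈ 20511.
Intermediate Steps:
x(W) = -4 + W
t = -353/51 (t = 353*(-1/51) = -353/51 ≈ -6.9216)
P(v) = -v + v*(-353/51 + v) (P(v) = v*(v - 353/51) - v = v*(-353/51 + v) - v = -v + v*(-353/51 + v))
P(-137) - x(-653) = (1/51)*(-137)*(-404 + 51*(-137)) - (-4 - 653) = (1/51)*(-137)*(-404 - 6987) - 1*(-657) = (1/51)*(-137)*(-7391) + 657 = 1012567/51 + 657 = 1046074/51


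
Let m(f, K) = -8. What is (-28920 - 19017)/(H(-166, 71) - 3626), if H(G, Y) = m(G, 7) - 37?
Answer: 47937/3671 ≈ 13.058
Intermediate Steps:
H(G, Y) = -45 (H(G, Y) = -8 - 37 = -45)
(-28920 - 19017)/(H(-166, 71) - 3626) = (-28920 - 19017)/(-45 - 3626) = -47937/(-3671) = -47937*(-1/3671) = 47937/3671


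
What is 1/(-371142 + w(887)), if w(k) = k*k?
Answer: 1/415627 ≈ 2.4060e-6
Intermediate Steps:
w(k) = k²
1/(-371142 + w(887)) = 1/(-371142 + 887²) = 1/(-371142 + 786769) = 1/415627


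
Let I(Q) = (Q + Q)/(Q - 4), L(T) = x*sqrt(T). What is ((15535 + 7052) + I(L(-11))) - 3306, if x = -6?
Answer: 1986141/103 + 12*I*sqrt(11)/103 ≈ 19283.0 + 0.3864*I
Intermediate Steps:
L(T) = -6*sqrt(T)
I(Q) = 2*Q/(-4 + Q) (I(Q) = (2*Q)/(-4 + Q) = 2*Q/(-4 + Q))
((15535 + 7052) + I(L(-11))) - 3306 = ((15535 + 7052) + 2*(-6*I*sqrt(11))/(-4 - 6*I*sqrt(11))) - 3306 = (22587 + 2*(-6*I*sqrt(11))/(-4 - 6*I*sqrt(11))) - 3306 = (22587 - 12*I*sqrt(11)/(-4 - 6*I*sqrt(11))) - 3306 = 19281 - 12*I*sqrt(11)/(-4 - 6*I*sqrt(11))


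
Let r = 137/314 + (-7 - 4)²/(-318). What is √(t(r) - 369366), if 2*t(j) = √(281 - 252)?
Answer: √(-1477464 + 2*√29)/2 ≈ 607.75*I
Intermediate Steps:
r = 1393/24963 (r = 137*(1/314) + (-11)²*(-1/318) = 137/314 + 121*(-1/318) = 137/314 - 121/318 = 1393/24963 ≈ 0.055803)
t(j) = √29/2 (t(j) = √(281 - 252)/2 = √29/2)
√(t(r) - 369366) = √(√29/2 - 369366) = √(-369366 + √29/2)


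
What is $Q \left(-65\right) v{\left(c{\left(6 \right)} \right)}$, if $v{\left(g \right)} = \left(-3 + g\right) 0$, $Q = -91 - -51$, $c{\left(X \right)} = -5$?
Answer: $0$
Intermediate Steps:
$Q = -40$ ($Q = -91 + 51 = -40$)
$v{\left(g \right)} = 0$
$Q \left(-65\right) v{\left(c{\left(6 \right)} \right)} = \left(-40\right) \left(-65\right) 0 = 2600 \cdot 0 = 0$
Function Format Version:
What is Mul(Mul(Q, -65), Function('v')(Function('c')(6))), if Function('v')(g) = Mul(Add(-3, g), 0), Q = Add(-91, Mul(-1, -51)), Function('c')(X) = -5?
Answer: 0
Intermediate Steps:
Q = -40 (Q = Add(-91, 51) = -40)
Function('v')(g) = 0
Mul(Mul(Q, -65), Function('v')(Function('c')(6))) = Mul(Mul(-40, -65), 0) = Mul(2600, 0) = 0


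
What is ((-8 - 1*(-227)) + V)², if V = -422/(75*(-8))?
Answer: 4344259921/90000 ≈ 48270.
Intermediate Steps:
V = 211/300 (V = -422/(-600) = -422*(-1/600) = 211/300 ≈ 0.70333)
((-8 - 1*(-227)) + V)² = ((-8 - 1*(-227)) + 211/300)² = ((-8 + 227) + 211/300)² = (219 + 211/300)² = (65911/300)² = 4344259921/90000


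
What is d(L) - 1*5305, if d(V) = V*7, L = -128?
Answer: -6201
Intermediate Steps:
d(V) = 7*V
d(L) - 1*5305 = 7*(-128) - 1*5305 = -896 - 5305 = -6201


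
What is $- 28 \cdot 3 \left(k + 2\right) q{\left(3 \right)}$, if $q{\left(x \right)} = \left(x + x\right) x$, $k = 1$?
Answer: $-4536$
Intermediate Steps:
$q{\left(x \right)} = 2 x^{2}$ ($q{\left(x \right)} = 2 x x = 2 x^{2}$)
$- 28 \cdot 3 \left(k + 2\right) q{\left(3 \right)} = - 28 \cdot 3 \left(1 + 2\right) 2 \cdot 3^{2} = - 28 \cdot 3 \cdot 3 \cdot 2 \cdot 9 = \left(-28\right) 9 \cdot 18 = \left(-252\right) 18 = -4536$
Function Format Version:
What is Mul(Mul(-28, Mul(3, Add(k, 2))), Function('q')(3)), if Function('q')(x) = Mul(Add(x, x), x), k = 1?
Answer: -4536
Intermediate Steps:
Function('q')(x) = Mul(2, Pow(x, 2)) (Function('q')(x) = Mul(Mul(2, x), x) = Mul(2, Pow(x, 2)))
Mul(Mul(-28, Mul(3, Add(k, 2))), Function('q')(3)) = Mul(Mul(-28, Mul(3, Add(1, 2))), Mul(2, Pow(3, 2))) = Mul(Mul(-28, Mul(3, 3)), Mul(2, 9)) = Mul(Mul(-28, 9), 18) = Mul(-252, 18) = -4536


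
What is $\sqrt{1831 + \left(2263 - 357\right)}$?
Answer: $\sqrt{3737} \approx 61.131$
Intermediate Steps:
$\sqrt{1831 + \left(2263 - 357\right)} = \sqrt{1831 + 1906} = \sqrt{3737}$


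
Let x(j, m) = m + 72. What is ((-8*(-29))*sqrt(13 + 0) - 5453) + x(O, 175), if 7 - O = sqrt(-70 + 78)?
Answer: -5206 + 232*sqrt(13) ≈ -4369.5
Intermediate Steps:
O = 7 - 2*sqrt(2) (O = 7 - sqrt(-70 + 78) = 7 - sqrt(8) = 7 - 2*sqrt(2) ≈ 4.1716)
x(j, m) = 72 + m
((-8*(-29))*sqrt(13 + 0) - 5453) + x(O, 175) = ((-8*(-29))*sqrt(13 + 0) - 5453) + (72 + 175) = (232*sqrt(13) - 5453) + 247 = (-5453 + 232*sqrt(13)) + 247 = -5206 + 232*sqrt(13)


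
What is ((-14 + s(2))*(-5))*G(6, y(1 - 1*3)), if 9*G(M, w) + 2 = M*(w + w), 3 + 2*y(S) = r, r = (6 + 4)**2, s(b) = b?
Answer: 11600/3 ≈ 3866.7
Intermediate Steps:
r = 100 (r = 10**2 = 100)
y(S) = 97/2 (y(S) = -3/2 + (1/2)*100 = -3/2 + 50 = 97/2)
G(M, w) = -2/9 + 2*M*w/9 (G(M, w) = -2/9 + (M*(w + w))/9 = -2/9 + (M*(2*w))/9 = -2/9 + (2*M*w)/9 = -2/9 + 2*M*w/9)
((-14 + s(2))*(-5))*G(6, y(1 - 1*3)) = ((-14 + 2)*(-5))*(-2/9 + (2/9)*6*(97/2)) = (-12*(-5))*(-2/9 + 194/3) = 60*(580/9) = 11600/3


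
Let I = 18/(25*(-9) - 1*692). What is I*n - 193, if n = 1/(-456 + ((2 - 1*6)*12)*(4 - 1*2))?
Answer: -16282249/84364 ≈ -193.00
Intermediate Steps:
I = -18/917 (I = 18/(-225 - 692) = 18/(-917) = 18*(-1/917) = -18/917 ≈ -0.019629)
n = -1/552 (n = 1/(-456 + ((2 - 6)*12)*(4 - 2)) = 1/(-456 - 4*12*2) = 1/(-456 - 48*2) = 1/(-456 - 96) = 1/(-552) = -1/552 ≈ -0.0018116)
I*n - 193 = -18/917*(-1/552) - 193 = 3/84364 - 193 = -16282249/84364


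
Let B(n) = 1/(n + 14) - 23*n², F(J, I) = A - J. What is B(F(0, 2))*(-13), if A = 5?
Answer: 142012/19 ≈ 7474.3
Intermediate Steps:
F(J, I) = 5 - J
B(n) = 1/(14 + n) - 23*n²
B(F(0, 2))*(-13) = ((1 - 322*(5 - 1*0)² - 23*(5 - 1*0)³)/(14 + (5 - 1*0)))*(-13) = ((1 - 322*(5 + 0)² - 23*(5 + 0)³)/(14 + (5 + 0)))*(-13) = ((1 - 322*5² - 23*5³)/(14 + 5))*(-13) = ((1 - 322*25 - 23*125)/19)*(-13) = ((1 - 8050 - 2875)/19)*(-13) = ((1/19)*(-10924))*(-13) = -10924/19*(-13) = 142012/19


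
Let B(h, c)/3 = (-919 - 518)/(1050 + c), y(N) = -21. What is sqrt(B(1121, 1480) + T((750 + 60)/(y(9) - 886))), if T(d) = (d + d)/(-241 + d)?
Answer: 3*I*sqrt(109793259758270)/24133670 ≈ 1.3025*I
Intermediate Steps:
B(h, c) = -4311/(1050 + c) (B(h, c) = 3*((-919 - 518)/(1050 + c)) = 3*(-1437/(1050 + c)) = -4311/(1050 + c))
T(d) = 2*d/(-241 + d) (T(d) = (2*d)/(-241 + d) = 2*d/(-241 + d))
sqrt(B(1121, 1480) + T((750 + 60)/(y(9) - 886))) = sqrt(-4311/(1050 + 1480) + 2*((750 + 60)/(-21 - 886))/(-241 + (750 + 60)/(-21 - 886))) = sqrt(-4311/2530 + 2*(810/(-907))/(-241 + 810/(-907))) = sqrt(-4311*1/2530 + 2*(810*(-1/907))/(-241 + 810*(-1/907))) = sqrt(-4311/2530 + 2*(-810/907)/(-241 - 810/907)) = sqrt(-4311/2530 + 2*(-810/907)/(-219397/907)) = sqrt(-4311/2530 + 2*(-810/907)*(-907/219397)) = sqrt(-4311/2530 + 1620/219397) = sqrt(-40944429/24133670) = 3*I*sqrt(109793259758270)/24133670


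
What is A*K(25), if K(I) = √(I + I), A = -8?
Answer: -40*√2 ≈ -56.569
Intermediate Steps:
K(I) = √2*√I (K(I) = √(2*I) = √2*√I)
A*K(25) = -8*√2*√25 = -8*√2*5 = -40*√2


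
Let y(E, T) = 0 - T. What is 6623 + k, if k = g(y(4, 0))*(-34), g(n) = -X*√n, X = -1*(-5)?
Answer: 6623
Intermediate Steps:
X = 5
y(E, T) = -T
g(n) = -5*√n
k = 0 (k = -5*√(-1*0)*(-34) = -5*√0*(-34) = -5*0*(-34) = 0*(-34) = 0)
6623 + k = 6623 + 0 = 6623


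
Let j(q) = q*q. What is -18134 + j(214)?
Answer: 27662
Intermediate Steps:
j(q) = q²
-18134 + j(214) = -18134 + 214² = -18134 + 45796 = 27662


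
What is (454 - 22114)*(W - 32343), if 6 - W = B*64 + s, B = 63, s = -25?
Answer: 787211040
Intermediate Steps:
W = -4001 (W = 6 - (63*64 - 25) = 6 - (4032 - 25) = 6 - 1*4007 = 6 - 4007 = -4001)
(454 - 22114)*(W - 32343) = (454 - 22114)*(-4001 - 32343) = -21660*(-36344) = 787211040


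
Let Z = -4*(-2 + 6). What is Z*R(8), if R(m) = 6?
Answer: -96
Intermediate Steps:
Z = -16 (Z = -4*4 = -16)
Z*R(8) = -16*6 = -96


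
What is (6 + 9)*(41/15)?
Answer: 41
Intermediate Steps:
(6 + 9)*(41/15) = 15*(41*(1/15)) = 15*(41/15) = 41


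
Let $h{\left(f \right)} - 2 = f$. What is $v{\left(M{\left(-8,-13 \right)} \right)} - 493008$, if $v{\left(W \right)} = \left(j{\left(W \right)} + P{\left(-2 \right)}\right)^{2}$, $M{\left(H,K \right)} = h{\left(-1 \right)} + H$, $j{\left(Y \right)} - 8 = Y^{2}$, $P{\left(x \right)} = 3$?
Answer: $-489408$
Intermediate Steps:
$h{\left(f \right)} = 2 + f$
$j{\left(Y \right)} = 8 + Y^{2}$
$M{\left(H,K \right)} = 1 + H$ ($M{\left(H,K \right)} = \left(2 - 1\right) + H = 1 + H$)
$v{\left(W \right)} = \left(11 + W^{2}\right)^{2}$ ($v{\left(W \right)} = \left(\left(8 + W^{2}\right) + 3\right)^{2} = \left(11 + W^{2}\right)^{2}$)
$v{\left(M{\left(-8,-13 \right)} \right)} - 493008 = \left(11 + \left(1 - 8\right)^{2}\right)^{2} - 493008 = \left(11 + \left(-7\right)^{2}\right)^{2} - 493008 = \left(11 + 49\right)^{2} - 493008 = 60^{2} - 493008 = 3600 - 493008 = -489408$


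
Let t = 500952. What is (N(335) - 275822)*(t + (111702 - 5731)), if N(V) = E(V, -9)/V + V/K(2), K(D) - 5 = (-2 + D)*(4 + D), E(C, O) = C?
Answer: -167361444942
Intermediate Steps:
K(D) = 5 + (-2 + D)*(4 + D)
N(V) = 1 + V/5 (N(V) = V/V + V/(-3 + 2**2 + 2*2) = 1 + V/(-3 + 4 + 4) = 1 + V/5)
(N(335) - 275822)*(t + (111702 - 5731)) = ((1 + (1/5)*335) - 275822)*(500952 + (111702 - 5731)) = ((1 + 67) - 275822)*(500952 + 105971) = (68 - 275822)*606923 = -275754*606923 = -167361444942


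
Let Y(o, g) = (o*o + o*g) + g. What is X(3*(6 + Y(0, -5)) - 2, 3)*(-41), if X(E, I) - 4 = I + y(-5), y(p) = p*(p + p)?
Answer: -2337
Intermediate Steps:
Y(o, g) = g + o² + g*o (Y(o, g) = (o² + g*o) + g = g + o² + g*o)
y(p) = 2*p² (y(p) = p*(2*p) = 2*p²)
X(E, I) = 54 + I (X(E, I) = 4 + (I + 2*(-5)²) = 4 + (I + 2*25) = 4 + (I + 50) = 4 + (50 + I) = 54 + I)
X(3*(6 + Y(0, -5)) - 2, 3)*(-41) = (54 + 3)*(-41) = 57*(-41) = -2337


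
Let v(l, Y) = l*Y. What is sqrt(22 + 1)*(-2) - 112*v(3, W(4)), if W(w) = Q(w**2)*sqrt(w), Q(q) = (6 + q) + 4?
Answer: -17472 - 2*sqrt(23) ≈ -17482.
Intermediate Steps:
Q(q) = 10 + q
W(w) = sqrt(w)*(10 + w**2) (W(w) = (10 + w**2)*sqrt(w) = sqrt(w)*(10 + w**2))
v(l, Y) = Y*l
sqrt(22 + 1)*(-2) - 112*v(3, W(4)) = sqrt(22 + 1)*(-2) - 112*sqrt(4)*(10 + 4**2)*3 = sqrt(23)*(-2) - 112*2*(10 + 16)*3 = -2*sqrt(23) - 112*2*26*3 = -2*sqrt(23) - 5824*3 = -2*sqrt(23) - 112*156 = -2*sqrt(23) - 17472 = -17472 - 2*sqrt(23)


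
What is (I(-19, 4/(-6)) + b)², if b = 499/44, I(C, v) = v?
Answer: 1985281/17424 ≈ 113.94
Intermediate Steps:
b = 499/44 (b = 499*(1/44) = 499/44 ≈ 11.341)
(I(-19, 4/(-6)) + b)² = (4/(-6) + 499/44)² = (4*(-⅙) + 499/44)² = (-⅔ + 499/44)² = (1409/132)² = 1985281/17424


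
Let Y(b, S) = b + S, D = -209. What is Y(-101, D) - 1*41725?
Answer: -42035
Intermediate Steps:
Y(b, S) = S + b
Y(-101, D) - 1*41725 = (-209 - 101) - 1*41725 = -310 - 41725 = -42035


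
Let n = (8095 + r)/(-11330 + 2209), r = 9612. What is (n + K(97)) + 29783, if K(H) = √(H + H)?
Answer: 271633036/9121 + √194 ≈ 29795.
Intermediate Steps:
n = -17707/9121 (n = (8095 + 9612)/(-11330 + 2209) = 17707/(-9121) = 17707*(-1/9121) = -17707/9121 ≈ -1.9413)
K(H) = √2*√H (K(H) = √(2*H) = √2*√H)
(n + K(97)) + 29783 = (-17707/9121 + √2*√97) + 29783 = (-17707/9121 + √194) + 29783 = 271633036/9121 + √194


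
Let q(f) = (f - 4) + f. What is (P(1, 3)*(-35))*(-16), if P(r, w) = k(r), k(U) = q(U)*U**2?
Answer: -1120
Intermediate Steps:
q(f) = -4 + 2*f (q(f) = (-4 + f) + f = -4 + 2*f)
k(U) = U**2*(-4 + 2*U) (k(U) = (-4 + 2*U)*U**2 = U**2*(-4 + 2*U))
P(r, w) = 2*r**2*(-2 + r)
(P(1, 3)*(-35))*(-16) = ((2*1**2*(-2 + 1))*(-35))*(-16) = ((2*1*(-1))*(-35))*(-16) = -2*(-35)*(-16) = 70*(-16) = -1120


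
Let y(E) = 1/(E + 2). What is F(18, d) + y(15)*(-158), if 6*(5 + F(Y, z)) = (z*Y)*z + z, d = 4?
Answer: 1753/51 ≈ 34.373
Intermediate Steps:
F(Y, z) = -5 + z/6 + Y*z²/6 (F(Y, z) = -5 + ((z*Y)*z + z)/6 = -5 + ((Y*z)*z + z)/6 = -5 + (Y*z² + z)/6 = -5 + (z + Y*z²)/6 = -5 + (z/6 + Y*z²/6) = -5 + z/6 + Y*z²/6)
y(E) = 1/(2 + E)
F(18, d) + y(15)*(-158) = (-5 + (⅙)*4 + (⅙)*18*4²) - 158/(2 + 15) = (-5 + ⅔ + (⅙)*18*16) - 158/17 = (-5 + ⅔ + 48) + (1/17)*(-158) = 131/3 - 158/17 = 1753/51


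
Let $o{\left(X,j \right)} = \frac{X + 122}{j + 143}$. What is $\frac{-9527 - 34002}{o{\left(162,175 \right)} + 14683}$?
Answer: $- \frac{364269}{122881} \approx -2.9644$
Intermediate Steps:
$o{\left(X,j \right)} = \frac{122 + X}{143 + j}$
$\frac{-9527 - 34002}{o{\left(162,175 \right)} + 14683} = \frac{-9527 - 34002}{\frac{122 + 162}{143 + 175} + 14683} = - \frac{43529}{\frac{1}{318} \cdot 284 + 14683} = - \frac{43529}{\frac{142}{159} + 14683} = - \frac{43529}{\frac{2334739}{159}} = \left(-43529\right) \frac{159}{2334739} = - \frac{364269}{122881}$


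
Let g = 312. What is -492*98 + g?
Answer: -47904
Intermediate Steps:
-492*98 + g = -492*98 + 312 = -48216 + 312 = -47904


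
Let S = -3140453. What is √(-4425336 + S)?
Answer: I*√7565789 ≈ 2750.6*I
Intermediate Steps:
√(-4425336 + S) = √(-4425336 - 3140453) = √(-7565789) = I*√7565789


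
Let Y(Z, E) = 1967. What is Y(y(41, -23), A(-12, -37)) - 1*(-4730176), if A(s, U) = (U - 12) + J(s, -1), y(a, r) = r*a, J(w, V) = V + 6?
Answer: 4732143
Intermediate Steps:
J(w, V) = 6 + V
y(a, r) = a*r
A(s, U) = -7 + U (A(s, U) = (U - 12) + (6 - 1) = (-12 + U) + 5 = -7 + U)
Y(y(41, -23), A(-12, -37)) - 1*(-4730176) = 1967 - 1*(-4730176) = 1967 + 4730176 = 4732143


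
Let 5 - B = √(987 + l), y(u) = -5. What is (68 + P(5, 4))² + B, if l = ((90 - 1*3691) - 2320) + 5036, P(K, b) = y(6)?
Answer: 3974 - √102 ≈ 3963.9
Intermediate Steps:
P(K, b) = -5
l = -885 (l = ((90 - 3691) - 2320) + 5036 = (-3601 - 2320) + 5036 = -5921 + 5036 = -885)
B = 5 - √102 (B = 5 - √(987 - 885) = 5 - √102 ≈ -5.0995)
(68 + P(5, 4))² + B = (68 - 5)² + (5 - √102) = 63² + (5 - √102) = 3969 + (5 - √102) = 3974 - √102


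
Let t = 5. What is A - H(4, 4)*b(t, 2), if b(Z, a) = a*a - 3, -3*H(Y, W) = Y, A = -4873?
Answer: -14615/3 ≈ -4871.7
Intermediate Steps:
H(Y, W) = -Y/3
b(Z, a) = -3 + a**2 (b(Z, a) = a**2 - 3 = -3 + a**2)
A - H(4, 4)*b(t, 2) = -4873 - (-1/3*4)*(-3 + 2**2) = -4873 - (-4)*(-3 + 4)/3 = -4873 - (-4)/3 = -4873 - 1*(-4/3) = -4873 + 4/3 = -14615/3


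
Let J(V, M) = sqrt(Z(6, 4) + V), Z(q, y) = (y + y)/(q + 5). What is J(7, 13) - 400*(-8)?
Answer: 3200 + sqrt(935)/11 ≈ 3202.8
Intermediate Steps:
Z(q, y) = 2*y/(5 + q) (Z(q, y) = (2*y)/(5 + q) = 2*y/(5 + q))
J(V, M) = sqrt(8/11 + V) (J(V, M) = sqrt(2*4/(5 + 6) + V) = sqrt(2*4/11 + V) = sqrt(2*4*(1/11) + V) = sqrt(8/11 + V))
J(7, 13) - 400*(-8) = sqrt(88 + 121*7)/11 - 400*(-8) = sqrt(88 + 847)/11 - 80*(-40) = sqrt(935)/11 + 3200 = 3200 + sqrt(935)/11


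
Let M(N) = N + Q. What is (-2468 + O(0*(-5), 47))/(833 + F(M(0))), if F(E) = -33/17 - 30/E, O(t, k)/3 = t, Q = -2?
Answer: -41956/14383 ≈ -2.9171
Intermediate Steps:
O(t, k) = 3*t
M(N) = -2 + N (M(N) = N - 2 = -2 + N)
F(E) = -33/17 - 30/E (F(E) = -33*1/17 - 30/E = -33/17 - 30/E)
(-2468 + O(0*(-5), 47))/(833 + F(M(0))) = (-2468 + 3*(0*(-5)))/(833 + (-33/17 - 30/(-2 + 0))) = (-2468 + 3*0)/(833 + (-33/17 - 30/(-2))) = (-2468 + 0)/(833 + (-33/17 - 30*(-½))) = -2468/(833 + (-33/17 + 15)) = -2468/(833 + 222/17) = -2468/14383/17 = -2468*17/14383 = -41956/14383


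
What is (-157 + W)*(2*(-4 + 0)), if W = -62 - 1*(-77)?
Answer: 1136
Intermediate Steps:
W = 15 (W = -62 + 77 = 15)
(-157 + W)*(2*(-4 + 0)) = (-157 + 15)*(2*(-4 + 0)) = -284*(-4) = -142*(-8) = 1136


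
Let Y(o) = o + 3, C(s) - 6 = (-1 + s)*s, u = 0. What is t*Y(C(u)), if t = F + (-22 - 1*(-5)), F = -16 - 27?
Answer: -540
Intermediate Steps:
F = -43
C(s) = 6 + s*(-1 + s) (C(s) = 6 + (-1 + s)*s = 6 + s*(-1 + s))
Y(o) = 3 + o
t = -60 (t = -43 + (-22 - 1*(-5)) = -43 + (-22 + 5) = -43 - 17 = -60)
t*Y(C(u)) = -60*(3 + (6 + 0² - 1*0)) = -60*(3 + (6 + 0 + 0)) = -60*(3 + 6) = -60*9 = -540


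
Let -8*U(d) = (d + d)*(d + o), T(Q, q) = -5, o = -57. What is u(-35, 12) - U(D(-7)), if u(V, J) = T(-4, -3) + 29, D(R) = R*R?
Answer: -74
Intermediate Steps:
D(R) = R**2
u(V, J) = 24 (u(V, J) = -5 + 29 = 24)
U(d) = -d*(-57 + d)/4 (U(d) = -(d + d)*(d - 57)/8 = -2*d*(-57 + d)/8 = -d*(-57 + d)/4)
u(-35, 12) - U(D(-7)) = 24 - (-7)**2*(57 - 1*(-7)**2)/4 = 24 - 49*(57 - 1*49)/4 = 24 - 49*(57 - 49)/4 = 24 - 49*8/4 = 24 - 1*98 = 24 - 98 = -74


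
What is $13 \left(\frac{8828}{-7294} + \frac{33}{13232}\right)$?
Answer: $- \frac{757714061}{48257104} \approx -15.702$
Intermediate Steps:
$13 \left(\frac{8828}{-7294} + \frac{33}{13232}\right) = 13 \left(8828 \left(- \frac{1}{7294}\right) + 33 \cdot \frac{1}{13232}\right) = 13 \left(- \frac{4414}{3647} + \frac{33}{13232}\right) = 13 \left(- \frac{58285697}{48257104}\right) = - \frac{757714061}{48257104}$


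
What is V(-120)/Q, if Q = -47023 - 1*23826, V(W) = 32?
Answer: -32/70849 ≈ -0.00045166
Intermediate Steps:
Q = -70849 (Q = -47023 - 23826 = -70849)
V(-120)/Q = 32/(-70849) = 32*(-1/70849) = -32/70849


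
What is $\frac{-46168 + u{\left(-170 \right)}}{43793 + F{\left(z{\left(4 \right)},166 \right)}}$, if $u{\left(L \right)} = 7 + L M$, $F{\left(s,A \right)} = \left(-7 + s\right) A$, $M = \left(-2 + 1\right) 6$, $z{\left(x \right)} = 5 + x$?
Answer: $- \frac{45141}{44125} \approx -1.023$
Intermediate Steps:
$M = -6$ ($M = \left(-1\right) 6 = -6$)
$F{\left(s,A \right)} = A \left(-7 + s\right)$
$u{\left(L \right)} = 7 - 6 L$ ($u{\left(L \right)} = 7 + L \left(-6\right) = 7 - 6 L$)
$\frac{-46168 + u{\left(-170 \right)}}{43793 + F{\left(z{\left(4 \right)},166 \right)}} = \frac{-46168 + \left(7 - -1020\right)}{43793 + 166 \left(-7 + \left(5 + 4\right)\right)} = \frac{-46168 + \left(7 + 1020\right)}{43793 + 166 \left(-7 + 9\right)} = \frac{-46168 + 1027}{43793 + 166 \cdot 2} = - \frac{45141}{43793 + 332} = - \frac{45141}{44125}$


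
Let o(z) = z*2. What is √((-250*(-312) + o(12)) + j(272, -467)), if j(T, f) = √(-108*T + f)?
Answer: √(78024 + I*√29843) ≈ 279.33 + 0.309*I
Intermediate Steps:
o(z) = 2*z
j(T, f) = √(f - 108*T)
√((-250*(-312) + o(12)) + j(272, -467)) = √((-250*(-312) + 2*12) + √(-467 - 108*272)) = √((78000 + 24) + √(-467 - 29376)) = √(78024 + √(-29843)) = √(78024 + I*√29843)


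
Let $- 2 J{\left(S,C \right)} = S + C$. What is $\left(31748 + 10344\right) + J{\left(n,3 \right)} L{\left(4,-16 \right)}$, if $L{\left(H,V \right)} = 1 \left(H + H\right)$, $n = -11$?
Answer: $42124$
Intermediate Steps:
$L{\left(H,V \right)} = 2 H$ ($L{\left(H,V \right)} = 1 \cdot 2 H = 2 H$)
$J{\left(S,C \right)} = - \frac{C}{2} - \frac{S}{2}$ ($J{\left(S,C \right)} = - \frac{S + C}{2} = - \frac{C + S}{2} = - \frac{C}{2} - \frac{S}{2}$)
$\left(31748 + 10344\right) + J{\left(n,3 \right)} L{\left(4,-16 \right)} = \left(31748 + 10344\right) + \left(\left(- \frac{1}{2}\right) 3 - - \frac{11}{2}\right) 2 \cdot 4 = 42092 + \left(- \frac{3}{2} + \frac{11}{2}\right) 8 = 42092 + 4 \cdot 8 = 42092 + 32 = 42124$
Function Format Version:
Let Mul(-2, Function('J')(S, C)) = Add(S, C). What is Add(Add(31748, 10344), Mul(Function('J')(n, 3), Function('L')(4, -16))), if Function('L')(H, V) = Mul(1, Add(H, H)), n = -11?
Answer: 42124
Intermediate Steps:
Function('L')(H, V) = Mul(2, H) (Function('L')(H, V) = Mul(1, Mul(2, H)) = Mul(2, H))
Function('J')(S, C) = Add(Mul(Rational(-1, 2), C), Mul(Rational(-1, 2), S)) (Function('J')(S, C) = Mul(Rational(-1, 2), Add(S, C)) = Mul(Rational(-1, 2), Add(C, S)) = Add(Mul(Rational(-1, 2), C), Mul(Rational(-1, 2), S)))
Add(Add(31748, 10344), Mul(Function('J')(n, 3), Function('L')(4, -16))) = Add(Add(31748, 10344), Mul(Add(Mul(Rational(-1, 2), 3), Mul(Rational(-1, 2), -11)), Mul(2, 4))) = Add(42092, Mul(Add(Rational(-3, 2), Rational(11, 2)), 8)) = Add(42092, Mul(4, 8)) = Add(42092, 32) = 42124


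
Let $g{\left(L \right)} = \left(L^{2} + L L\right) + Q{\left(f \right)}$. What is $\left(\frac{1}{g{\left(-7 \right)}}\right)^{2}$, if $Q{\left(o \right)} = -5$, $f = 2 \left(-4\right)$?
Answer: $\frac{1}{8649} \approx 0.00011562$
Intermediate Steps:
$f = -8$
$g{\left(L \right)} = -5 + 2 L^{2}$ ($g{\left(L \right)} = \left(L^{2} + L L\right) - 5 = \left(L^{2} + L^{2}\right) - 5 = 2 L^{2} - 5 = -5 + 2 L^{2}$)
$\left(\frac{1}{g{\left(-7 \right)}}\right)^{2} = \left(\frac{1}{-5 + 2 \left(-7\right)^{2}}\right)^{2} = \left(\frac{1}{-5 + 2 \cdot 49}\right)^{2} = \left(\frac{1}{-5 + 98}\right)^{2} = \left(\frac{1}{93}\right)^{2} = \frac{1}{8649}$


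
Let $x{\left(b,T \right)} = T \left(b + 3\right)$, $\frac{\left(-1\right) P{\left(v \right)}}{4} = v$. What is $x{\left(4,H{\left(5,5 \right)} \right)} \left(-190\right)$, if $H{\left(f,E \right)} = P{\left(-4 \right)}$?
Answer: $-21280$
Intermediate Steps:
$P{\left(v \right)} = - 4 v$
$H{\left(f,E \right)} = 16$ ($H{\left(f,E \right)} = \left(-4\right) \left(-4\right) = 16$)
$x{\left(b,T \right)} = T \left(3 + b\right)$
$x{\left(4,H{\left(5,5 \right)} \right)} \left(-190\right) = 16 \left(3 + 4\right) \left(-190\right) = 16 \cdot 7 \left(-190\right) = 112 \left(-190\right) = -21280$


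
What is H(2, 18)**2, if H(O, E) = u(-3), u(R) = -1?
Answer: 1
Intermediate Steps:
H(O, E) = -1
H(2, 18)**2 = (-1)**2 = 1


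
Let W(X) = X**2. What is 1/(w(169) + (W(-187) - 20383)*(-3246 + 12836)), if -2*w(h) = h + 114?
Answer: 2/279759197 ≈ 7.1490e-9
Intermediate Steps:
w(h) = -57 - h/2 (w(h) = -(h + 114)/2 = -(114 + h)/2 = -57 - h/2)
1/(w(169) + (W(-187) - 20383)*(-3246 + 12836)) = 1/((-57 - 1/2*169) + ((-187)**2 - 20383)*(-3246 + 12836)) = 1/((-57 - 169/2) + (34969 - 20383)*9590) = 1/(-283/2 + 14586*9590) = 1/(-283/2 + 139879740) = 1/(279759197/2) = 2/279759197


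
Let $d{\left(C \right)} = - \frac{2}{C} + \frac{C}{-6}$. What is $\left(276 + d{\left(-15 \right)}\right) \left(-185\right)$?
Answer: $- \frac{309283}{6} \approx -51547.0$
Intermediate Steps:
$d{\left(C \right)} = - \frac{2}{C} - \frac{C}{6}$ ($d{\left(C \right)} = - \frac{2}{C} + C \left(- \frac{1}{6}\right) = - \frac{2}{C} - \frac{C}{6}$)
$\left(276 + d{\left(-15 \right)}\right) \left(-185\right) = \left(276 - \left(- \frac{5}{2} + \frac{2}{-15}\right)\right) \left(-185\right) = \left(276 + \left(\left(-2\right) \left(- \frac{1}{15}\right) + \frac{5}{2}\right)\right) \left(-185\right) = \left(276 + \left(\frac{2}{15} + \frac{5}{2}\right)\right) \left(-185\right) = \left(276 + \frac{79}{30}\right) \left(-185\right) = \frac{8359}{30} \left(-185\right) = - \frac{309283}{6}$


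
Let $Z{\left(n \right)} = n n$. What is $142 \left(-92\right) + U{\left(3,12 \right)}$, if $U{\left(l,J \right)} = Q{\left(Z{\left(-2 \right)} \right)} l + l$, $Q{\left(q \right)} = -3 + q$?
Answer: $-13058$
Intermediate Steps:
$Z{\left(n \right)} = n^{2}$
$U{\left(l,J \right)} = 2 l$ ($U{\left(l,J \right)} = \left(-3 + \left(-2\right)^{2}\right) l + l = \left(-3 + 4\right) l + l = 1 l + l = l + l = 2 l$)
$142 \left(-92\right) + U{\left(3,12 \right)} = 142 \left(-92\right) + 2 \cdot 3 = -13064 + 6 = -13058$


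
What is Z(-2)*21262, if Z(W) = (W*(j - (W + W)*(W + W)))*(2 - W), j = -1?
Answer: 2891632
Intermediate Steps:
Z(W) = W*(-1 - 4*W²)*(2 - W) (Z(W) = (W*(-1 - (W + W)*(W + W)))*(2 - W) = (W*(-1 - 2*W*2*W))*(2 - W) = (W*(-1 - 4*W²))*(2 - W) = W*(-1 - 4*W²)*(2 - W))
Z(-2)*21262 = -2*(-2 - 2 - 8*(-2)² + 4*(-2)³)*21262 = -2*(-2 - 2 - 8*4 + 4*(-8))*21262 = -2*(-2 - 2 - 32 - 32)*21262 = -2*(-68)*21262 = 136*21262 = 2891632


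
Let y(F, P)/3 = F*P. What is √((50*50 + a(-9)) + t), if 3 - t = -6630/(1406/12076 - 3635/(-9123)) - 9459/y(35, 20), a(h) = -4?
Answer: 3*√137463871969468536331/283615990 ≈ 124.02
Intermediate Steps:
y(F, P) = 3*F*P (y(F, P) = 3*(F*P) = 3*F*P)
t = 36542422216221/2836159900 (t = 3 - (-6630/(1406/12076 - 3635/(-9123)) - 9459/(3*35*20)) = 3 - (-6630/(1406*(1/12076) - 3635*(-1/9123)) - 9459/2100) = 3 - (-6630/(703/6038 + 3635/9123) - 9459*1/2100) = 3 - (-6630/28361599/55084674 - 3153/700) = 3 - (-6630*55084674/28361599 - 3153/700) = 3 - (-365211388620/28361599 - 3153/700) = 3 - 1*(-36533913736521/2836159900) = 3 + 36533913736521/2836159900 = 36542422216221/2836159900 ≈ 12884.)
√((50*50 + a(-9)) + t) = √((50*50 - 4) + 36542422216221/2836159900) = √((2500 - 4) + 36542422216221/2836159900) = √(2496 + 36542422216221/2836159900) = √(43621477326621/2836159900) = 3*√137463871969468536331/283615990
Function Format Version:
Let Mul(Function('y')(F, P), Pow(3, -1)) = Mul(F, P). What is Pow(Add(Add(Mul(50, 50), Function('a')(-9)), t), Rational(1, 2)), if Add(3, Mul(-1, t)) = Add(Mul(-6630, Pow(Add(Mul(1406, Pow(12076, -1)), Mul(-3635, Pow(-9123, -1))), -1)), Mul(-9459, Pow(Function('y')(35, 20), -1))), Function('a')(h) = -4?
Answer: Mul(Rational(3, 283615990), Pow(137463871969468536331, Rational(1, 2))) ≈ 124.02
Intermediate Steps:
Function('y')(F, P) = Mul(3, F, P) (Function('y')(F, P) = Mul(3, Mul(F, P)) = Mul(3, F, P))
t = Rational(36542422216221, 2836159900) (t = Add(3, Mul(-1, Add(Mul(-6630, Pow(Add(Mul(1406, Pow(12076, -1)), Mul(-3635, Pow(-9123, -1))), -1)), Mul(-9459, Pow(Mul(3, 35, 20), -1))))) = Add(3, Mul(-1, Add(Mul(-6630, Pow(Add(Mul(1406, Rational(1, 12076)), Mul(-3635, Rational(-1, 9123))), -1)), Mul(-9459, Pow(2100, -1))))) = Add(3, Mul(-1, Add(Mul(-6630, Pow(Add(Rational(703, 6038), Rational(3635, 9123)), -1)), Mul(-9459, Rational(1, 2100))))) = Add(3, Mul(-1, Add(Mul(-6630, Pow(Rational(28361599, 55084674), -1)), Rational(-3153, 700)))) = Add(3, Mul(-1, Add(Mul(-6630, Rational(55084674, 28361599)), Rational(-3153, 700)))) = Add(3, Mul(-1, Add(Rational(-365211388620, 28361599), Rational(-3153, 700)))) = Add(3, Mul(-1, Rational(-36533913736521, 2836159900))) = Add(3, Rational(36533913736521, 2836159900)) = Rational(36542422216221, 2836159900) ≈ 12884.)
Pow(Add(Add(Mul(50, 50), Function('a')(-9)), t), Rational(1, 2)) = Pow(Add(Add(Mul(50, 50), -4), Rational(36542422216221, 2836159900)), Rational(1, 2)) = Pow(Add(Add(2500, -4), Rational(36542422216221, 2836159900)), Rational(1, 2)) = Pow(Add(2496, Rational(36542422216221, 2836159900)), Rational(1, 2)) = Pow(Rational(43621477326621, 2836159900), Rational(1, 2)) = Mul(Rational(3, 283615990), Pow(137463871969468536331, Rational(1, 2)))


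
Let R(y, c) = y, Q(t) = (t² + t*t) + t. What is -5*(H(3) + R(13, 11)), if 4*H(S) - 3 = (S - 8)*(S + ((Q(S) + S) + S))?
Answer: 475/4 ≈ 118.75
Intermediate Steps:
Q(t) = t + 2*t² (Q(t) = (t² + t²) + t = 2*t² + t = t + 2*t²)
H(S) = ¾ + (-8 + S)*(3*S + S*(1 + 2*S))/4 (H(S) = ¾ + ((S - 8)*(S + ((S*(1 + 2*S) + S) + S)))/4 = ¾ + ((-8 + S)*(S + ((S + S*(1 + 2*S)) + S)))/4 = ¾ + ((-8 + S)*(S + (2*S + S*(1 + 2*S))))/4 = ¾ + ((-8 + S)*(3*S + S*(1 + 2*S)))/4 = ¾ + (-8 + S)*(3*S + S*(1 + 2*S))/4)
-5*(H(3) + R(13, 11)) = -5*((¾ + (½)*3³ - 8*3 - 3*3²) + 13) = -5*((¾ + (½)*27 - 24 - 3*9) + 13) = -5*((¾ + 27/2 - 24 - 27) + 13) = -5*(-147/4 + 13) = -5*(-95/4) = 475/4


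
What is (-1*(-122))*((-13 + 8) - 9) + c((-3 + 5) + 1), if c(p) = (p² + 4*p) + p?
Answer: -1684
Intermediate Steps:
c(p) = p² + 5*p
(-1*(-122))*((-13 + 8) - 9) + c((-3 + 5) + 1) = (-1*(-122))*((-13 + 8) - 9) + ((-3 + 5) + 1)*(5 + ((-3 + 5) + 1)) = 122*(-5 - 9) + (2 + 1)*(5 + (2 + 1)) = 122*(-14) + 3*(5 + 3) = -1708 + 3*8 = -1708 + 24 = -1684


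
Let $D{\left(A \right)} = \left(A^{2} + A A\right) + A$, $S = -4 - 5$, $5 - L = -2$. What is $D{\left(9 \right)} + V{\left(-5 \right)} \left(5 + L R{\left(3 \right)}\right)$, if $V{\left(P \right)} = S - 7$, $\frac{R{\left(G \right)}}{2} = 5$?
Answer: $-1029$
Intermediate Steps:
$L = 7$ ($L = 5 - -2 = 5 + 2 = 7$)
$R{\left(G \right)} = 10$ ($R{\left(G \right)} = 2 \cdot 5 = 10$)
$S = -9$
$V{\left(P \right)} = -16$ ($V{\left(P \right)} = -9 - 7 = -16$)
$D{\left(A \right)} = A + 2 A^{2}$ ($D{\left(A \right)} = \left(A^{2} + A^{2}\right) + A = 2 A^{2} + A = A + 2 A^{2}$)
$D{\left(9 \right)} + V{\left(-5 \right)} \left(5 + L R{\left(3 \right)}\right) = 9 \left(1 + 2 \cdot 9\right) - 16 \left(5 + 7 \cdot 10\right) = 9 \left(1 + 18\right) - 16 \left(5 + 70\right) = 9 \cdot 19 - 1200 = 171 - 1200 = -1029$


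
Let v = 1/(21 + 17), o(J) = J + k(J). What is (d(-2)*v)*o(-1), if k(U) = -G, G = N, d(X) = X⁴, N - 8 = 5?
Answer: -112/19 ≈ -5.8947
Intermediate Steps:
N = 13 (N = 8 + 5 = 13)
G = 13
k(U) = -13 (k(U) = -1*13 = -13)
o(J) = -13 + J (o(J) = J - 13 = -13 + J)
v = 1/38 ≈ 0.026316
(d(-2)*v)*o(-1) = ((-2)⁴*(1/38))*(-13 - 1) = (16*(1/38))*(-14) = (8/19)*(-14) = -112/19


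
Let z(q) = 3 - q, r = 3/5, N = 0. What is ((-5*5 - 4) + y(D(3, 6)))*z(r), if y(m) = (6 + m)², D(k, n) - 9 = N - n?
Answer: 624/5 ≈ 124.80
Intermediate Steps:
D(k, n) = 9 - n (D(k, n) = 9 + (0 - n) = 9 - n)
r = ⅗ (r = 3*(⅕) = ⅗ ≈ 0.60000)
((-5*5 - 4) + y(D(3, 6)))*z(r) = ((-5*5 - 4) + (6 + (9 - 1*6))²)*(3 - 1*⅗) = ((-25 - 4) + (6 + (9 - 6))²)*(3 - ⅗) = (-29 + (6 + 3)²)*(12/5) = (-29 + 9²)*(12/5) = (-29 + 81)*(12/5) = 52*(12/5) = 624/5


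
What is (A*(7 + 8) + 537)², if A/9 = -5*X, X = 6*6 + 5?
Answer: 736471044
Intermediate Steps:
X = 41 (X = 36 + 5 = 41)
A = -1845 (A = 9*(-5*41) = 9*(-205) = -1845)
(A*(7 + 8) + 537)² = (-1845*(7 + 8) + 537)² = (-1845*15 + 537)² = (-27675 + 537)² = (-27138)² = 736471044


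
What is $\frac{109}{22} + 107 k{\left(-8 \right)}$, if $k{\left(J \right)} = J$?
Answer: $- \frac{18723}{22} \approx -851.04$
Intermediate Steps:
$\frac{109}{22} + 107 k{\left(-8 \right)} = \frac{109}{22} + 107 \left(-8\right) = 109 \cdot \frac{1}{22} - 856 = \frac{109}{22} - 856 = - \frac{18723}{22}$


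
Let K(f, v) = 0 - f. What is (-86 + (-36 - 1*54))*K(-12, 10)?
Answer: -2112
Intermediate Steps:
K(f, v) = -f
(-86 + (-36 - 1*54))*K(-12, 10) = (-86 + (-36 - 1*54))*(-1*(-12)) = (-86 + (-36 - 54))*12 = (-86 - 90)*12 = -176*12 = -2112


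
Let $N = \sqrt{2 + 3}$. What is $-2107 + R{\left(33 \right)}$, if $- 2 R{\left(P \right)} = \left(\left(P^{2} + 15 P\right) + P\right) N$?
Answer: $-2107 - \frac{1617 \sqrt{5}}{2} \approx -3914.9$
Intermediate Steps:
$N = \sqrt{5} \approx 2.2361$
$R{\left(P \right)} = - \frac{\sqrt{5} \left(P^{2} + 16 P\right)}{2}$ ($R{\left(P \right)} = - \frac{\left(\left(P^{2} + 15 P\right) + P\right) \sqrt{5}}{2} = - \frac{\left(P^{2} + 16 P\right) \sqrt{5}}{2} = - \frac{\sqrt{5} \left(P^{2} + 16 P\right)}{2}$)
$-2107 + R{\left(33 \right)} = -2107 - \frac{33 \sqrt{5} \left(16 + 33\right)}{2} = -2107 - \frac{33}{2} \sqrt{5} \cdot 49 = -2107 - \frac{1617 \sqrt{5}}{2}$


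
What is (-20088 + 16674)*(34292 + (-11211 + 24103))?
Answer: -161086176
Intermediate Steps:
(-20088 + 16674)*(34292 + (-11211 + 24103)) = -3414*(34292 + 12892) = -3414*47184 = -161086176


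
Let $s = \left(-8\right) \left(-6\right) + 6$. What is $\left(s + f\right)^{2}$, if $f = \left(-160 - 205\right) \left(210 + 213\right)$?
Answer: $23821144281$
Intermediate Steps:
$f = -154395$ ($f = \left(-365\right) 423 = -154395$)
$s = 54$ ($s = 48 + 6 = 54$)
$\left(s + f\right)^{2} = \left(54 - 154395\right)^{2} = \left(-154341\right)^{2} = 23821144281$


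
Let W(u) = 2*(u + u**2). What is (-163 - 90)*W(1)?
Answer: -1012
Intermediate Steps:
W(u) = 2*u + 2*u**2
(-163 - 90)*W(1) = (-163 - 90)*(2*1*(1 + 1)) = -506*2 = -253*4 = -1012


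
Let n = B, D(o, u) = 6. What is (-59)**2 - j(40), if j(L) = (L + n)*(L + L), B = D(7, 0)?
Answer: -199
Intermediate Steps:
B = 6
n = 6
j(L) = 2*L*(6 + L) (j(L) = (L + 6)*(L + L) = (6 + L)*(2*L) = 2*L*(6 + L))
(-59)**2 - j(40) = (-59)**2 - 2*40*(6 + 40) = 3481 - 2*40*46 = 3481 - 1*3680 = 3481 - 3680 = -199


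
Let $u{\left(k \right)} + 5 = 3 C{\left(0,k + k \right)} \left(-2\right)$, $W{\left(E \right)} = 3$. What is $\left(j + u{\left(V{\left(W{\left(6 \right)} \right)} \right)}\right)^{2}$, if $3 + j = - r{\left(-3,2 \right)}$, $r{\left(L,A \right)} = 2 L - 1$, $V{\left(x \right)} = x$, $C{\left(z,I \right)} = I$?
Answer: $1369$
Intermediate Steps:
$r{\left(L,A \right)} = -1 + 2 L$
$u{\left(k \right)} = -5 - 12 k$ ($u{\left(k \right)} = -5 + 3 \left(k + k\right) \left(-2\right) = -5 + 3 \cdot 2 k \left(-2\right) = -5 + 6 k \left(-2\right) = -5 - 12 k$)
$j = 4$ ($j = -3 - \left(-1 + 2 \left(-3\right)\right) = -3 - \left(-1 - 6\right) = -3 - -7 = -3 + 7 = 4$)
$\left(j + u{\left(V{\left(W{\left(6 \right)} \right)} \right)}\right)^{2} = \left(4 - 41\right)^{2} = \left(-37\right)^{2} = 1369$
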